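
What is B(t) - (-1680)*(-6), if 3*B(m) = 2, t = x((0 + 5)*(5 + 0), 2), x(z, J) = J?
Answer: -30238/3 ≈ -10079.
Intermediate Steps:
t = 2
B(m) = 2/3 (B(m) = (1/3)*2 = 2/3)
B(t) - (-1680)*(-6) = 2/3 - (-1680)*(-6) = 2/3 - 140*72 = 2/3 - 10080 = -30238/3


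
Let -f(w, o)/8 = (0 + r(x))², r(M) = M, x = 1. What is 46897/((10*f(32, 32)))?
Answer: -46897/80 ≈ -586.21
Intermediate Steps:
f(w, o) = -8 (f(w, o) = -8*(0 + 1)² = -8*1² = -8*1 = -8)
46897/((10*f(32, 32))) = 46897/((10*(-8))) = 46897/(-80) = 46897*(-1/80) = -46897/80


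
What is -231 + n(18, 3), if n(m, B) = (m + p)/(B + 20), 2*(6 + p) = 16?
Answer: -5293/23 ≈ -230.13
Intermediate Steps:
p = 2 (p = -6 + (½)*16 = -6 + 8 = 2)
n(m, B) = (2 + m)/(20 + B) (n(m, B) = (m + 2)/(B + 20) = (2 + m)/(20 + B))
-231 + n(18, 3) = -231 + (2 + 18)/(20 + 3) = -231 + 20/23 = -5293/23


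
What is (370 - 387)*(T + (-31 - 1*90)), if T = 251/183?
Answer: 372164/183 ≈ 2033.7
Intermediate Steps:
T = 251/183 (T = 251*(1/183) = 251/183 ≈ 1.3716)
(370 - 387)*(T + (-31 - 1*90)) = (370 - 387)*(251/183 + (-31 - 1*90)) = -17*(251/183 + (-31 - 90)) = -17*(251/183 - 121) = -17*(-21892/183) = 372164/183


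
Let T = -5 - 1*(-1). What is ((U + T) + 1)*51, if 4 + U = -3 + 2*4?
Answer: -102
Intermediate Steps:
T = -4 (T = -5 + 1 = -4)
U = 1 (U = -4 + (-3 + 2*4) = -4 + (-3 + 8) = -4 + 5 = 1)
((U + T) + 1)*51 = ((1 - 4) + 1)*51 = (-3 + 1)*51 = -2*51 = -102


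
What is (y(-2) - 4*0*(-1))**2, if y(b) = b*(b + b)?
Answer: 64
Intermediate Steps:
y(b) = 2*b**2 (y(b) = b*(2*b) = 2*b**2)
(y(-2) - 4*0*(-1))**2 = (2*(-2)**2 - 4*0*(-1))**2 = (2*4 + 0*(-1))**2 = (8 + 0)**2 = 8**2 = 64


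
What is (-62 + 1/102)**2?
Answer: 39980329/10404 ≈ 3842.8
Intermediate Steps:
(-62 + 1/102)**2 = (-6323/102)**2 = 39980329/10404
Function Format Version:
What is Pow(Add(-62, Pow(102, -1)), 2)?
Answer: Rational(39980329, 10404) ≈ 3842.8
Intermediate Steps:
Pow(Add(-62, Pow(102, -1)), 2) = Pow(Add(-62, Rational(1, 102)), 2) = Pow(Rational(-6323, 102), 2) = Rational(39980329, 10404)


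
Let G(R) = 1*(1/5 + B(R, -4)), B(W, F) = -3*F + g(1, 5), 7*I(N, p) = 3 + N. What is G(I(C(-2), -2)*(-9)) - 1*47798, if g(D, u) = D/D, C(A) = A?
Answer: -238924/5 ≈ -47785.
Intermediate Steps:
I(N, p) = 3/7 + N/7 (I(N, p) = (3 + N)/7 = 3/7 + N/7)
g(D, u) = 1
B(W, F) = 1 - 3*F (B(W, F) = -3*F + 1 = 1 - 3*F)
G(R) = 66/5 (G(R) = 1*(1/5 + (1 - 3*(-4))) = 1*(⅕ + (1 + 12)) = 1*(⅕ + 13) = 1*(66/5) = 66/5)
G(I(C(-2), -2)*(-9)) - 1*47798 = 66/5 - 1*47798 = 66/5 - 47798 = -238924/5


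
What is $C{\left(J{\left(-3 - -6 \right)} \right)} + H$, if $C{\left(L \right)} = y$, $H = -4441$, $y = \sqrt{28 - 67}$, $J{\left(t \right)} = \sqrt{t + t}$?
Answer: $-4441 + i \sqrt{39} \approx -4441.0 + 6.245 i$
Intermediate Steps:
$J{\left(t \right)} = \sqrt{2} \sqrt{t}$ ($J{\left(t \right)} = \sqrt{2 t} = \sqrt{2} \sqrt{t}$)
$y = i \sqrt{39}$ ($y = \sqrt{-39} = i \sqrt{39} \approx 6.245 i$)
$C{\left(L \right)} = i \sqrt{39}$
$C{\left(J{\left(-3 - -6 \right)} \right)} + H = i \sqrt{39} - 4441 = -4441 + i \sqrt{39}$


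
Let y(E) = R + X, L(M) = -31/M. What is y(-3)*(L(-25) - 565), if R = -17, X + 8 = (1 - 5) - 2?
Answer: 436914/25 ≈ 17477.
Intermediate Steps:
X = -14 (X = -8 + ((1 - 5) - 2) = -8 + (-4 - 2) = -8 - 6 = -14)
y(E) = -31 (y(E) = -17 - 14 = -31)
y(-3)*(L(-25) - 565) = -31*(-31/(-25) - 565) = -31*(-31*(-1/25) - 565) = -31*(31/25 - 565) = -31*(-14094/25) = 436914/25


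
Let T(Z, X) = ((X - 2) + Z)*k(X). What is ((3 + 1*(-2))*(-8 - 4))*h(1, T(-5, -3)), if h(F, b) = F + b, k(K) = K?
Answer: -372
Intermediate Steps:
T(Z, X) = X*(-2 + X + Z) (T(Z, X) = ((X - 2) + Z)*X = ((-2 + X) + Z)*X = (-2 + X + Z)*X = X*(-2 + X + Z))
((3 + 1*(-2))*(-8 - 4))*h(1, T(-5, -3)) = ((3 + 1*(-2))*(-8 - 4))*(1 - 3*(-2 - 3 - 5)) = ((3 - 2)*(-12))*(1 - 3*(-10)) = (1*(-12))*(1 + 30) = -12*31 = -372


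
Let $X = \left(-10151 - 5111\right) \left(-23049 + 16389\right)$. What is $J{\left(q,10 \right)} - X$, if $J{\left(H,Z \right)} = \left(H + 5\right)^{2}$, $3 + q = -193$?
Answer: $-101608439$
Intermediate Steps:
$X = 101644920$ ($X = \left(-15262\right) \left(-6660\right) = 101644920$)
$q = -196$ ($q = -3 - 193 = -196$)
$J{\left(H,Z \right)} = \left(5 + H\right)^{2}$
$J{\left(q,10 \right)} - X = \left(5 - 196\right)^{2} - 101644920 = \left(-191\right)^{2} - 101644920 = 36481 - 101644920 = -101608439$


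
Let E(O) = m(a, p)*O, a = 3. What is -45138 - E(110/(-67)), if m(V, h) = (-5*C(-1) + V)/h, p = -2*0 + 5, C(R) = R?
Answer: -3024070/67 ≈ -45135.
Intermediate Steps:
p = 5 (p = 0 + 5 = 5)
m(V, h) = (5 + V)/h (m(V, h) = (-5*(-1) + V)/h = (5 + V)/h)
E(O) = 8*O/5 (E(O) = ((5 + 3)/5)*O = ((⅕)*8)*O = 8*O/5)
-45138 - E(110/(-67)) = -45138 - 8*110/(-67)/5 = -45138 - 8*110*(-1/67)/5 = -45138 - 8*(-110)/(5*67) = -45138 - 1*(-176/67) = -45138 + 176/67 = -3024070/67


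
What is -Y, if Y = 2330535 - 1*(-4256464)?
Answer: -6586999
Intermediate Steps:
Y = 6586999 (Y = 2330535 + 4256464 = 6586999)
-Y = -1*6586999 = -6586999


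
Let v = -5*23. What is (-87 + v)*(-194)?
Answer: 39188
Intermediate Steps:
v = -115
(-87 + v)*(-194) = (-87 - 115)*(-194) = -202*(-194) = 39188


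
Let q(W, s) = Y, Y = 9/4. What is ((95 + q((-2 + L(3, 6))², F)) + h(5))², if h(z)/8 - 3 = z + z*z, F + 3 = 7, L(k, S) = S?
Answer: 2088025/16 ≈ 1.3050e+5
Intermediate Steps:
Y = 9/4 (Y = 9*(¼) = 9/4 ≈ 2.2500)
F = 4 (F = -3 + 7 = 4)
q(W, s) = 9/4
h(z) = 24 + 8*z + 8*z² (h(z) = 24 + 8*(z + z*z) = 24 + 8*(z + z²) = 24 + (8*z + 8*z²) = 24 + 8*z + 8*z²)
((95 + q((-2 + L(3, 6))², F)) + h(5))² = ((95 + 9/4) + (24 + 8*5 + 8*5²))² = (389/4 + (24 + 40 + 8*25))² = (389/4 + (24 + 40 + 200))² = (389/4 + 264)² = (1445/4)² = 2088025/16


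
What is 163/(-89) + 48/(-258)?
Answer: -7721/3827 ≈ -2.0175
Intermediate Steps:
163/(-89) + 48/(-258) = 163*(-1/89) + 48*(-1/258) = -163/89 - 8/43 = -7721/3827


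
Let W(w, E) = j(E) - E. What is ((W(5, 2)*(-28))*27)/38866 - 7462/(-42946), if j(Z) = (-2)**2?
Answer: 56270935/417284809 ≈ 0.13485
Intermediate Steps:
j(Z) = 4
W(w, E) = 4 - E
((W(5, 2)*(-28))*27)/38866 - 7462/(-42946) = (((4 - 1*2)*(-28))*27)/38866 - 7462/(-42946) = (((4 - 2)*(-28))*27)*(1/38866) - 7462*(-1/42946) = ((2*(-28))*27)*(1/38866) + 3731/21473 = -56*27*(1/38866) + 3731/21473 = -1512*1/38866 + 3731/21473 = -756/19433 + 3731/21473 = 56270935/417284809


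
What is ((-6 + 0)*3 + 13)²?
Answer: 25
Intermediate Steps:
((-6 + 0)*3 + 13)² = (-6*3 + 13)² = (-18 + 13)² = (-5)² = 25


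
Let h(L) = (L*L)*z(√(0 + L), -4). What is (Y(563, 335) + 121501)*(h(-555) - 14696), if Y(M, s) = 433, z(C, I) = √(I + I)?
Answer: -1791942064 + 75117440700*I*√2 ≈ -1.7919e+9 + 1.0623e+11*I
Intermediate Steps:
z(C, I) = √2*√I (z(C, I) = √(2*I) = √2*√I)
h(L) = 2*I*√2*L² (h(L) = (L*L)*(√2*√(-4)) = L²*(√2*(2*I)) = L²*(2*I*√2) = 2*I*√2*L²)
(Y(563, 335) + 121501)*(h(-555) - 14696) = (433 + 121501)*(2*I*√2*(-555)² - 14696) = 121934*(2*I*√2*308025 - 14696) = 121934*(616050*I*√2 - 14696) = 121934*(-14696 + 616050*I*√2) = -1791942064 + 75117440700*I*√2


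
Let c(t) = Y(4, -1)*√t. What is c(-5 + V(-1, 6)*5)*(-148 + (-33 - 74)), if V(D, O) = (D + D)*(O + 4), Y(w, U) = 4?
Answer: -1020*I*√105 ≈ -10452.0*I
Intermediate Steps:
V(D, O) = 2*D*(4 + O) (V(D, O) = (2*D)*(4 + O) = 2*D*(4 + O))
c(t) = 4*√t
c(-5 + V(-1, 6)*5)*(-148 + (-33 - 74)) = (4*√(-5 + (2*(-1)*(4 + 6))*5))*(-148 + (-33 - 74)) = (4*√(-5 + (2*(-1)*10)*5))*(-148 - 107) = (4*√(-5 - 20*5))*(-255) = (4*√(-5 - 100))*(-255) = (4*√(-105))*(-255) = (4*(I*√105))*(-255) = (4*I*√105)*(-255) = -1020*I*√105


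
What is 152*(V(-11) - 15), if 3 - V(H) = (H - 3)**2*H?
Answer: 325888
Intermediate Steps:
V(H) = 3 - H*(-3 + H)**2 (V(H) = 3 - (H - 3)**2*H = 3 - (-3 + H)**2*H = 3 - H*(-3 + H)**2)
152*(V(-11) - 15) = 152*((3 - 1*(-11)*(-3 - 11)**2) - 15) = 152*((3 - 1*(-11)*(-14)**2) - 15) = 152*((3 - 1*(-11)*196) - 15) = 152*((3 + 2156) - 15) = 152*(2159 - 15) = 152*2144 = 325888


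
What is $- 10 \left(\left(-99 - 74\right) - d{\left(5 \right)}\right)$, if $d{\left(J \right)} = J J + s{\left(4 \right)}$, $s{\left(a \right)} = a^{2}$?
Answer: $2140$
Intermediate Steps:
$d{\left(J \right)} = 16 + J^{2}$ ($d{\left(J \right)} = J J + 4^{2} = J^{2} + 16 = 16 + J^{2}$)
$- 10 \left(\left(-99 - 74\right) - d{\left(5 \right)}\right) = - 10 \left(\left(-99 - 74\right) - \left(16 + 5^{2}\right)\right) = - 10 \left(\left(-99 - 74\right) - \left(16 + 25\right)\right) = - 10 \left(-173 - 41\right) = \left(-10\right) \left(-214\right) = 2140$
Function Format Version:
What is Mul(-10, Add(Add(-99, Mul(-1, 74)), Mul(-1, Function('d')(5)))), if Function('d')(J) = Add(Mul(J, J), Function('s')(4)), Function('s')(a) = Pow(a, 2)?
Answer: 2140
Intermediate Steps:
Function('d')(J) = Add(16, Pow(J, 2)) (Function('d')(J) = Add(Mul(J, J), Pow(4, 2)) = Add(Pow(J, 2), 16) = Add(16, Pow(J, 2)))
Mul(-10, Add(Add(-99, Mul(-1, 74)), Mul(-1, Function('d')(5)))) = Mul(-10, Add(Add(-99, Mul(-1, 74)), Mul(-1, Add(16, Pow(5, 2))))) = Mul(-10, Add(Add(-99, -74), Mul(-1, Add(16, 25)))) = Mul(-10, Add(-173, Mul(-1, 41))) = Mul(-10, Add(-173, -41)) = Mul(-10, -214) = 2140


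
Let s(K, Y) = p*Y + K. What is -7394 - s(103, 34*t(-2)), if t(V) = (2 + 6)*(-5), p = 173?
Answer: 227783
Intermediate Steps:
t(V) = -40 (t(V) = 8*(-5) = -40)
s(K, Y) = K + 173*Y (s(K, Y) = 173*Y + K = K + 173*Y)
-7394 - s(103, 34*t(-2)) = -7394 - (103 + 173*(34*(-40))) = -7394 - (103 + 173*(-1360)) = -7394 - (103 - 235280) = -7394 - 1*(-235177) = -7394 + 235177 = 227783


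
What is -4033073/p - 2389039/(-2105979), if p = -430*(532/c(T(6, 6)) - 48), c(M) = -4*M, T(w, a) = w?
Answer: -25264457265316/190622689185 ≈ -132.54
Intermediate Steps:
p = 90515/3 (p = -430*(532/((-4*6)) - 48) = -430*(532/(-24) - 48) = -430*(532*(-1/24) - 48) = -430*(-133/6 - 48) = -430*(-421/6) = 90515/3 ≈ 30172.)
-4033073/p - 2389039/(-2105979) = -4033073/90515/3 - 2389039/(-2105979) = -4033073*3/90515 - 2389039*(-1/2105979) = -12099219/90515 + 2389039/2105979 = -25264457265316/190622689185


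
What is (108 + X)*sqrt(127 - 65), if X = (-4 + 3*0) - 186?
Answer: -82*sqrt(62) ≈ -645.67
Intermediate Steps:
X = -190 (X = (-4 + 0) - 186 = -4 - 186 = -190)
(108 + X)*sqrt(127 - 65) = (108 - 190)*sqrt(127 - 65) = -82*sqrt(62)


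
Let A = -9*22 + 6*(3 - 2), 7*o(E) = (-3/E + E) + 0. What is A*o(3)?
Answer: -384/7 ≈ -54.857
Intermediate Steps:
o(E) = -3/(7*E) + E/7 (o(E) = ((-3/E + E) + 0)/7 = ((E - 3/E) + 0)/7 = (E - 3/E)/7 = -3/(7*E) + E/7)
A = -192 (A = -198 + 6*1 = -198 + 6 = -192)
A*o(3) = -192*(-3 + 3²)/(7*3) = -192*(-3 + 9)/(7*3) = -192*6/(7*3) = -192*2/7 = -384/7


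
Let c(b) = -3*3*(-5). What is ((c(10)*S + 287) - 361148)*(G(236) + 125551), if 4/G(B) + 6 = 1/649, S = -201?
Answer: -180798011249982/3893 ≈ -4.6442e+10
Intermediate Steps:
c(b) = 45 (c(b) = -9*(-5) = 45)
G(B) = -2596/3893 (G(B) = 4/(-6 + 1/649) = 4/(-3893/649) = 4*(-649/3893) = -2596/3893)
((c(10)*S + 287) - 361148)*(G(236) + 125551) = ((45*(-201) + 287) - 361148)*(-2596/3893 + 125551) = ((-9045 + 287) - 361148)*(488767447/3893) = (-8758 - 361148)*(488767447/3893) = -369906*488767447/3893 = -180798011249982/3893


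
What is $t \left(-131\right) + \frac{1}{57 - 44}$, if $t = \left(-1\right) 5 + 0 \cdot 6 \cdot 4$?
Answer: $\frac{8516}{13} \approx 655.08$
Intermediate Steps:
$t = -5$ ($t = -5 + 0 \cdot 4 = -5 + 0 = -5$)
$t \left(-131\right) + \frac{1}{57 - 44} = \left(-5\right) \left(-131\right) + \frac{1}{57 - 44} = 655 + \frac{1}{13} = \frac{8516}{13}$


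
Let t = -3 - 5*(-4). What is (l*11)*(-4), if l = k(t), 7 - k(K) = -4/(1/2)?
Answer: -660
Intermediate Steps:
t = 17 (t = -3 + 20 = 17)
k(K) = 15 (k(K) = 7 - (-4)/(1/2) = 7 - (-4)/1/2 = 7 - (-4)*2 = 7 - 1*(-8) = 7 + 8 = 15)
l = 15
(l*11)*(-4) = (15*11)*(-4) = 165*(-4) = -660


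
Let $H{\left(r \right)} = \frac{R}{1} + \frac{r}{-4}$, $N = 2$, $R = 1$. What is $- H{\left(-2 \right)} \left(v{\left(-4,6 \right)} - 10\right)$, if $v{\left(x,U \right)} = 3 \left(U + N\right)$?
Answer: $-21$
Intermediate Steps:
$H{\left(r \right)} = 1 - \frac{r}{4}$ ($H{\left(r \right)} = 1 \cdot 1^{-1} + \frac{r}{-4} = 1 \cdot 1 + r \left(- \frac{1}{4}\right) = 1 - \frac{r}{4}$)
$v{\left(x,U \right)} = 6 + 3 U$ ($v{\left(x,U \right)} = 3 \left(U + 2\right) = 3 \left(2 + U\right) = 6 + 3 U$)
$- H{\left(-2 \right)} \left(v{\left(-4,6 \right)} - 10\right) = - (1 - - \frac{1}{2}) \left(\left(6 + 3 \cdot 6\right) - 10\right) = - (1 + \frac{1}{2}) \left(\left(6 + 18\right) - 10\right) = \left(-1\right) \frac{3}{2} \left(24 - 10\right) = \left(- \frac{3}{2}\right) 14 = -21$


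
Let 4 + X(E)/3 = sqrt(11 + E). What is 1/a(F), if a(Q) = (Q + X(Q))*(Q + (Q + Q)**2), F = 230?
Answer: 109/4803774825 - sqrt(241)/3202516550 ≈ 1.7843e-8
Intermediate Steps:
X(E) = -12 + 3*sqrt(11 + E)
a(Q) = (Q + 4*Q**2)*(-12 + Q + 3*sqrt(11 + Q)) (a(Q) = (Q + (-12 + 3*sqrt(11 + Q)))*(Q + (Q + Q)**2) = (-12 + Q + 3*sqrt(11 + Q))*(Q + (2*Q)**2) = (-12 + Q + 3*sqrt(11 + Q))*(Q + 4*Q**2) = (Q + 4*Q**2)*(-12 + Q + 3*sqrt(11 + Q)))
1/a(F) = 1/(230*(-12 + 230 + 3*sqrt(11 + 230) + 4*230**2 + 12*230*(-4 + sqrt(11 + 230)))) = 1/(230*(-12 + 230 + 3*sqrt(241) + 4*52900 + 12*230*(-4 + sqrt(241)))) = 1/(230*(-12 + 230 + 3*sqrt(241) + 211600 + (-11040 + 2760*sqrt(241)))) = 1/(230*(200778 + 2763*sqrt(241))) = 1/(46178940 + 635490*sqrt(241))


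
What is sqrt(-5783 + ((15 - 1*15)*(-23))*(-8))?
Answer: I*sqrt(5783) ≈ 76.046*I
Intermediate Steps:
sqrt(-5783 + ((15 - 1*15)*(-23))*(-8)) = sqrt(-5783 + ((15 - 15)*(-23))*(-8)) = sqrt(-5783 + (0*(-23))*(-8)) = sqrt(-5783 + 0*(-8)) = sqrt(-5783 + 0) = sqrt(-5783) = I*sqrt(5783)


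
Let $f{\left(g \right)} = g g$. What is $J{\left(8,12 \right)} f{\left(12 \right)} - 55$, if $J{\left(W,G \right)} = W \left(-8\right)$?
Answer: $-9271$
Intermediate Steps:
$J{\left(W,G \right)} = - 8 W$
$f{\left(g \right)} = g^{2}$
$J{\left(8,12 \right)} f{\left(12 \right)} - 55 = \left(-8\right) 8 \cdot 12^{2} - 55 = \left(-64\right) 144 - 55 = -9216 - 55 = -9271$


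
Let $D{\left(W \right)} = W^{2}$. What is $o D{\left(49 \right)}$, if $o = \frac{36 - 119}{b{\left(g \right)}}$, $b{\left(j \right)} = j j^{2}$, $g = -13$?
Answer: $\frac{199283}{2197} \approx 90.707$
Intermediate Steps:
$b{\left(j \right)} = j^{3}$
$o = \frac{83}{2197}$ ($o = \frac{36 - 119}{\left(-13\right)^{3}} = - \frac{83}{-2197} = \left(-83\right) \left(- \frac{1}{2197}\right) = \frac{83}{2197} \approx 0.037779$)
$o D{\left(49 \right)} = \frac{83 \cdot 49^{2}}{2197} = \frac{83}{2197} \cdot 2401 = \frac{199283}{2197}$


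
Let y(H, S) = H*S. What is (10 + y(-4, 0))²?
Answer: 100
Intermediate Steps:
(10 + y(-4, 0))² = (10 - 4*0)² = (10 + 0)² = 10² = 100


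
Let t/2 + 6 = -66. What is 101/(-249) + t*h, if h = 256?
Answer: -9179237/249 ≈ -36864.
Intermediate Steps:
t = -144 (t = -12 + 2*(-66) = -12 - 132 = -144)
101/(-249) + t*h = 101/(-249) - 144*256 = 101*(-1/249) - 36864 = -101/249 - 36864 = -9179237/249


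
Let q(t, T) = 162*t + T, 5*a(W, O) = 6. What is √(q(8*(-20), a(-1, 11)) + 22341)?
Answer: I*√89445/5 ≈ 59.815*I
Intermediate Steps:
a(W, O) = 6/5 (a(W, O) = (⅕)*6 = 6/5)
q(t, T) = T + 162*t
√(q(8*(-20), a(-1, 11)) + 22341) = √((6/5 + 162*(8*(-20))) + 22341) = √((6/5 + 162*(-160)) + 22341) = √((6/5 - 25920) + 22341) = √(-129594/5 + 22341) = √(-17889/5) = I*√89445/5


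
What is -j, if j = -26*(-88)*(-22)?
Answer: 50336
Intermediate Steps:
j = -50336 (j = 2288*(-22) = -50336)
-j = -1*(-50336) = 50336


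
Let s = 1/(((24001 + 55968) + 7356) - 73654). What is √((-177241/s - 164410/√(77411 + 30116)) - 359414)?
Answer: √(-28019730102085875125 - 17678514070*√107527)/107527 ≈ 49228.0*I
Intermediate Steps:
s = 1/13671 (s = 1/((79969 + 7356) - 73654) = 1/(87325 - 73654) = 1/13671 ≈ 7.3148e-5)
√((-177241/s - 164410/√(77411 + 30116)) - 359414) = √((-177241/1/13671 - 164410/√(77411 + 30116)) - 359414) = √((-177241*13671 - 164410*√107527/107527) - 359414) = √((-2423061711 - 164410*√107527/107527) - 359414) = √(-2423421125 - 164410*√107527/107527)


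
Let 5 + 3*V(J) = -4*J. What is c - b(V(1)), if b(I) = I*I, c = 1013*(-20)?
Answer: -20269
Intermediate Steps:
c = -20260
V(J) = -5/3 - 4*J/3 (V(J) = -5/3 + (-4*J)/3 = -5/3 - 4*J/3)
b(I) = I**2
c - b(V(1)) = -20260 - (-5/3 - 4/3*1)**2 = -20260 - (-5/3 - 4/3)**2 = -20260 - 1*(-3)**2 = -20260 - 1*9 = -20260 - 9 = -20269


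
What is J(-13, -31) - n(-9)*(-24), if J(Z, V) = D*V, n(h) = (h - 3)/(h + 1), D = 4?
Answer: -88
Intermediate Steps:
n(h) = (-3 + h)/(1 + h)
J(Z, V) = 4*V
J(-13, -31) - n(-9)*(-24) = 4*(-31) - (-3 - 9)/(1 - 9)*(-24) = -124 - -12/(-8)*(-24) = -124 - (-⅛*(-12))*(-24) = -124 - 3*(-24)/2 = -124 - 1*(-36) = -124 + 36 = -88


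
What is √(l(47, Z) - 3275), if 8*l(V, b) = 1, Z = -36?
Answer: 3*I*√5822/4 ≈ 57.227*I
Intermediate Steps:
l(V, b) = ⅛ (l(V, b) = (⅛)*1 = ⅛)
√(l(47, Z) - 3275) = √(⅛ - 3275) = √(-26199/8) = 3*I*√5822/4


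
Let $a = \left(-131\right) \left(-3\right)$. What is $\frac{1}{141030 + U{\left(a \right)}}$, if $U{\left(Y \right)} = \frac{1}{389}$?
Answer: $\frac{389}{54860671} \approx 7.0907 \cdot 10^{-6}$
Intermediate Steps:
$a = 393$
$U{\left(Y \right)} = \frac{1}{389}$
$\frac{1}{141030 + U{\left(a \right)}} = \frac{1}{141030 + \frac{1}{389}} = \frac{1}{\frac{54860671}{389}} = \frac{389}{54860671}$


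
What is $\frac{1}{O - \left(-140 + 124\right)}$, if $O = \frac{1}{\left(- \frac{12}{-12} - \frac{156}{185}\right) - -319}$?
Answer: $\frac{59044}{944889} \approx 0.062488$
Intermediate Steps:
$O = \frac{185}{59044}$ ($O = \frac{1}{\left(\left(-12\right) \left(- \frac{1}{12}\right) - \frac{156}{185}\right) + 319} = \frac{1}{\left(1 - \frac{156}{185}\right) + 319} = \frac{1}{\frac{29}{185} + 319} = \frac{1}{\frac{59044}{185}} = \frac{185}{59044} \approx 0.0031333$)
$\frac{1}{O - \left(-140 + 124\right)} = \frac{1}{\frac{185}{59044} - \left(-140 + 124\right)} = \frac{1}{\frac{185}{59044} - -16} = \frac{1}{\frac{185}{59044} + 16} = \frac{1}{\frac{944889}{59044}} = \frac{59044}{944889}$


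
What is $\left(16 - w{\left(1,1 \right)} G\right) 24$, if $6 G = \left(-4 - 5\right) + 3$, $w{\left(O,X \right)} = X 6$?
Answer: $528$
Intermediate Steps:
$w{\left(O,X \right)} = 6 X$
$G = -1$ ($G = \frac{\left(-4 - 5\right) + 3}{6} = \frac{-9 + 3}{6} = \frac{1}{6} \left(-6\right) = -1$)
$\left(16 - w{\left(1,1 \right)} G\right) 24 = \left(16 - 6 \cdot 1 \left(-1\right)\right) 24 = \left(16 - 6 \left(-1\right)\right) 24 = \left(16 - -6\right) 24 = \left(16 + 6\right) 24 = 22 \cdot 24 = 528$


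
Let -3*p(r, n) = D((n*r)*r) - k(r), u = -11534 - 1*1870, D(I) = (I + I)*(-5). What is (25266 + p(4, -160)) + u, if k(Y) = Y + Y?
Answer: 9994/3 ≈ 3331.3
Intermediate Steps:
D(I) = -10*I (D(I) = (2*I)*(-5) = -10*I)
k(Y) = 2*Y
u = -13404 (u = -11534 - 1870 = -13404)
p(r, n) = 2*r/3 + 10*n*r²/3 (p(r, n) = -(-10*n*r*r - 2*r)/3 = -(-10*n*r² - 2*r)/3 = -(-2*r - 10*n*r²)/3 = 2*r/3 + 10*n*r²/3)
(25266 + p(4, -160)) + u = (25266 + (⅔)*4*(1 + 5*(-160)*4)) - 13404 = (25266 + (⅔)*4*(1 - 3200)) - 13404 = (25266 + (⅔)*4*(-3199)) - 13404 = (25266 - 25592/3) - 13404 = 50206/3 - 13404 = 9994/3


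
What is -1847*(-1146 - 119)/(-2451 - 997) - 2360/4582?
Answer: -5356887045/7899368 ≈ -678.14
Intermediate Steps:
-1847*(-1146 - 119)/(-2451 - 997) - 2360/4582 = -1847/((-3448/(-1265))) - 2360*1/4582 = -1847/((-3448*(-1/1265))) - 1180/2291 = -1847/3448/1265 - 1180/2291 = -1847*1265/3448 - 1180/2291 = -2336455/3448 - 1180/2291 = -5356887045/7899368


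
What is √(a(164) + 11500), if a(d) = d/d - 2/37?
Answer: √15744795/37 ≈ 107.24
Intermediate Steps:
a(d) = 35/37 (a(d) = 1 - 2*1/37 = 1 - 2/37 = 35/37)
√(a(164) + 11500) = √(35/37 + 11500) = √(425535/37) = √15744795/37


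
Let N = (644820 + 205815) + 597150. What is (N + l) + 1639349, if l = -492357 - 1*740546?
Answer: 1854231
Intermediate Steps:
l = -1232903 (l = -492357 - 740546 = -1232903)
N = 1447785 (N = 850635 + 597150 = 1447785)
(N + l) + 1639349 = (1447785 - 1232903) + 1639349 = 214882 + 1639349 = 1854231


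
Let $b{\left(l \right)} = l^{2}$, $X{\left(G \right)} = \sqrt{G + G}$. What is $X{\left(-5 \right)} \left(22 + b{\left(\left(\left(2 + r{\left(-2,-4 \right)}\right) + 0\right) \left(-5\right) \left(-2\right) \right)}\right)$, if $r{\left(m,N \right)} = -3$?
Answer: $122 i \sqrt{10} \approx 385.8 i$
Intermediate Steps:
$X{\left(G \right)} = \sqrt{2} \sqrt{G}$ ($X{\left(G \right)} = \sqrt{2 G} = \sqrt{2} \sqrt{G}$)
$X{\left(-5 \right)} \left(22 + b{\left(\left(\left(2 + r{\left(-2,-4 \right)}\right) + 0\right) \left(-5\right) \left(-2\right) \right)}\right) = \sqrt{2} \sqrt{-5} \left(22 + \left(\left(\left(2 - 3\right) + 0\right) \left(-5\right) \left(-2\right)\right)^{2}\right) = \sqrt{2} i \sqrt{5} \left(22 + \left(\left(-1 + 0\right) \left(-5\right) \left(-2\right)\right)^{2}\right) = i \sqrt{10} \left(22 + \left(\left(-1\right) \left(-5\right) \left(-2\right)\right)^{2}\right) = i \sqrt{10} \left(22 + \left(5 \left(-2\right)\right)^{2}\right) = i \sqrt{10} \left(22 + \left(-10\right)^{2}\right) = i \sqrt{10} \left(22 + 100\right) = i \sqrt{10} \cdot 122 = 122 i \sqrt{10}$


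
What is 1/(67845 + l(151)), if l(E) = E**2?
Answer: 1/90646 ≈ 1.1032e-5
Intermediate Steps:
1/(67845 + l(151)) = 1/(67845 + 151**2) = 1/(67845 + 22801) = 1/90646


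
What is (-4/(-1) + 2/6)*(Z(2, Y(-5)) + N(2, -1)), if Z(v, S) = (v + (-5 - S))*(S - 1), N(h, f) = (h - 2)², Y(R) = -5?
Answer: -52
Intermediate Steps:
N(h, f) = (-2 + h)²
Z(v, S) = (-1 + S)*(-5 + v - S) (Z(v, S) = (-5 + v - S)*(-1 + S) = (-1 + S)*(-5 + v - S))
(-4/(-1) + 2/6)*(Z(2, Y(-5)) + N(2, -1)) = (-4/(-1) + 2/6)*((5 - 1*2 - 1*(-5)² - 4*(-5) - 5*2) + (-2 + 2)²) = (-4*(-1) + 2*(⅙))*((5 - 2 - 1*25 + 20 - 10) + 0²) = (4 + ⅓)*((5 - 2 - 25 + 20 - 10) + 0) = 13*(-12 + 0)/3 = (13/3)*(-12) = -52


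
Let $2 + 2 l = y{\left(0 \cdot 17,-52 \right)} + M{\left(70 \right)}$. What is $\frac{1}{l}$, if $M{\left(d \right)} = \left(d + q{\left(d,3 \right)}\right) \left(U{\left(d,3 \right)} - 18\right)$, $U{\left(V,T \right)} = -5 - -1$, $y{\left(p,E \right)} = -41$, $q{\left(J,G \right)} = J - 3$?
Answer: $- \frac{2}{3057} \approx -0.00065424$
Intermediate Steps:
$q{\left(J,G \right)} = -3 + J$
$U{\left(V,T \right)} = -4$ ($U{\left(V,T \right)} = -5 + 1 = -4$)
$M{\left(d \right)} = 66 - 44 d$ ($M{\left(d \right)} = \left(d + \left(-3 + d\right)\right) \left(-4 - 18\right) = \left(-3 + 2 d\right) \left(-22\right) = 66 - 44 d$)
$l = - \frac{3057}{2}$ ($l = -1 + \frac{-41 + \left(66 - 3080\right)}{2} = -1 + \frac{-41 - 3014}{2} = -1 + \frac{1}{2} \left(-3055\right) = -1 - \frac{3055}{2} = - \frac{3057}{2} \approx -1528.5$)
$\frac{1}{l} = \frac{1}{- \frac{3057}{2}} = - \frac{2}{3057}$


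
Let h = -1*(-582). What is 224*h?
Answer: 130368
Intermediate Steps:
h = 582
224*h = 224*582 = 130368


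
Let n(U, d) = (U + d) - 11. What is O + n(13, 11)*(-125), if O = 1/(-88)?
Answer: -143001/88 ≈ -1625.0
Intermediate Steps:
O = -1/88 ≈ -0.011364
n(U, d) = -11 + U + d
O + n(13, 11)*(-125) = -1/88 + (-11 + 13 + 11)*(-125) = -1/88 + 13*(-125) = -1/88 - 1625 = -143001/88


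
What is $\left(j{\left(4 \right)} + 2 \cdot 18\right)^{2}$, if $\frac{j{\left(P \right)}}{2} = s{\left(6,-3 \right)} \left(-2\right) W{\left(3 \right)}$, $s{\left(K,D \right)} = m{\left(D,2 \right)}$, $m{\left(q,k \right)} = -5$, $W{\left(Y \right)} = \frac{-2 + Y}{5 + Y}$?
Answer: $\frac{5929}{4} \approx 1482.3$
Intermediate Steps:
$W{\left(Y \right)} = \frac{-2 + Y}{5 + Y}$
$s{\left(K,D \right)} = -5$
$j{\left(P \right)} = \frac{5}{2}$ ($j{\left(P \right)} = 2 \left(-5\right) \left(-2\right) \frac{-2 + 3}{5 + 3} = 2 \cdot 10 \cdot \frac{1}{8} \cdot 1 = 2 \cdot 10 \cdot \frac{1}{8} = 2 \cdot \frac{5}{4} = \frac{5}{2}$)
$\left(j{\left(4 \right)} + 2 \cdot 18\right)^{2} = \left(\frac{5}{2} + 2 \cdot 18\right)^{2} = \left(\frac{5}{2} + 36\right)^{2} = \left(\frac{77}{2}\right)^{2} = \frac{5929}{4}$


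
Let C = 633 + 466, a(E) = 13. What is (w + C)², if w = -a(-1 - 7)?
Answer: 1179396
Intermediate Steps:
C = 1099
w = -13 (w = -1*13 = -13)
(w + C)² = (-13 + 1099)² = 1086² = 1179396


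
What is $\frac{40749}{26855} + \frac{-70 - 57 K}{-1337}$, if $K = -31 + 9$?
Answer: $\frac{22685093}{35905135} \approx 0.63181$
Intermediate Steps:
$K = -22$
$\frac{40749}{26855} + \frac{-70 - 57 K}{-1337} = \frac{40749}{26855} + \frac{-70 - -1254}{-1337} = 40749 \cdot \frac{1}{26855} + \left(-70 + 1254\right) \left(- \frac{1}{1337}\right) = \frac{40749}{26855} + 1184 \left(- \frac{1}{1337}\right) = \frac{40749}{26855} - \frac{1184}{1337} = \frac{22685093}{35905135}$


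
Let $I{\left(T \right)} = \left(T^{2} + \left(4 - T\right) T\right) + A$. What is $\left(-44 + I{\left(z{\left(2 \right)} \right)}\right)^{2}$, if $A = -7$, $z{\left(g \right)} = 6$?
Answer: $729$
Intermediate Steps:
$I{\left(T \right)} = -7 + T^{2} + T \left(4 - T\right)$ ($I{\left(T \right)} = \left(T^{2} + \left(4 - T\right) T\right) - 7 = \left(T^{2} + T \left(4 - T\right)\right) - 7 = -7 + T^{2} + T \left(4 - T\right)$)
$\left(-44 + I{\left(z{\left(2 \right)} \right)}\right)^{2} = \left(-44 + \left(-7 + 4 \cdot 6\right)\right)^{2} = \left(-44 + \left(-7 + 24\right)\right)^{2} = \left(-44 + 17\right)^{2} = \left(-27\right)^{2} = 729$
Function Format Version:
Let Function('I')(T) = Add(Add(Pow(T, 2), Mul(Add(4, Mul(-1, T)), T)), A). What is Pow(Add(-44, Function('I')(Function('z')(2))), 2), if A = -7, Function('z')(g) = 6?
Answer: 729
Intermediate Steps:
Function('I')(T) = Add(-7, Pow(T, 2), Mul(T, Add(4, Mul(-1, T)))) (Function('I')(T) = Add(Add(Pow(T, 2), Mul(Add(4, Mul(-1, T)), T)), -7) = Add(Add(Pow(T, 2), Mul(T, Add(4, Mul(-1, T)))), -7) = Add(-7, Pow(T, 2), Mul(T, Add(4, Mul(-1, T)))))
Pow(Add(-44, Function('I')(Function('z')(2))), 2) = Pow(Add(-44, Add(-7, Mul(4, 6))), 2) = Pow(Add(-44, Add(-7, 24)), 2) = Pow(Add(-44, 17), 2) = Pow(-27, 2) = 729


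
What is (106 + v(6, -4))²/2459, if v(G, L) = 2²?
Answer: 12100/2459 ≈ 4.9207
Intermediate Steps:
v(G, L) = 4
(106 + v(6, -4))²/2459 = (106 + 4)²/2459 = 110²*(1/2459) = 12100*(1/2459) = 12100/2459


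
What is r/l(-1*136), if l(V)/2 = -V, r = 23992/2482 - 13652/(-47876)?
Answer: 147815657/4040159888 ≈ 0.036587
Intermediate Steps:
r = 147815657/14853529 (r = 23992*(1/2482) - 13652*(-1/47876) = 11996/1241 + 3413/11969 = 147815657/14853529 ≈ 9.9516)
l(V) = -2*V (l(V) = 2*(-V) = -2*V)
r/l(-1*136) = 147815657/(14853529*((-(-2)*136))) = 147815657/(14853529*((-2*(-136)))) = (147815657/14853529)/272 = (147815657/14853529)*(1/272) = 147815657/4040159888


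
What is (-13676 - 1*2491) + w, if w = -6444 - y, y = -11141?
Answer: -11470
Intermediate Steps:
w = 4697 (w = -6444 - 1*(-11141) = -6444 + 11141 = 4697)
(-13676 - 1*2491) + w = (-13676 - 1*2491) + 4697 = (-13676 - 2491) + 4697 = -16167 + 4697 = -11470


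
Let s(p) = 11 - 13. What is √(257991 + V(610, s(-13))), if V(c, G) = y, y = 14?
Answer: √258005 ≈ 507.94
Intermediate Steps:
s(p) = -2
V(c, G) = 14
√(257991 + V(610, s(-13))) = √(257991 + 14) = √258005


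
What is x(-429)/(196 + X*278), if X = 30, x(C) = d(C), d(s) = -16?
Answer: -2/1067 ≈ -0.0018744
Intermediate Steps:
x(C) = -16
x(-429)/(196 + X*278) = -16/(196 + 30*278) = -16/(196 + 8340) = -16/8536 = -16*1/8536 = -2/1067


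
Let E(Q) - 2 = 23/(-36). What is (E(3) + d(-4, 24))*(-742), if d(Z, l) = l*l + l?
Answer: -8031779/18 ≈ -4.4621e+5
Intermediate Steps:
d(Z, l) = l + l**2 (d(Z, l) = l**2 + l = l + l**2)
E(Q) = 49/36 (E(Q) = 2 + 23/(-36) = 2 + 23*(-1/36) = 2 - 23/36 = 49/36)
(E(3) + d(-4, 24))*(-742) = (49/36 + 24*(1 + 24))*(-742) = (49/36 + 24*25)*(-742) = (49/36 + 600)*(-742) = (21649/36)*(-742) = -8031779/18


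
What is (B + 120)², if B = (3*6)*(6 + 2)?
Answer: 69696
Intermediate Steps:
B = 144 (B = 18*8 = 144)
(B + 120)² = (144 + 120)² = 264² = 69696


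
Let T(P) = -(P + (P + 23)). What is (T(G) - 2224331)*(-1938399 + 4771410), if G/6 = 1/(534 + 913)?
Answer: -9118443233292750/1447 ≈ -6.3016e+12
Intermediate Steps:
G = 6/1447 (G = 6/(534 + 913) = 6/1447 ≈ 0.0041465)
T(P) = -23 - 2*P (T(P) = -(P + (23 + P)) = -(23 + 2*P) = -23 - 2*P)
(T(G) - 2224331)*(-1938399 + 4771410) = ((-23 - 2*6/1447) - 2224331)*(-1938399 + 4771410) = ((-23 - 12/1447) - 2224331)*2833011 = (-33293/1447 - 2224331)*2833011 = -3218640250/1447*2833011 = -9118443233292750/1447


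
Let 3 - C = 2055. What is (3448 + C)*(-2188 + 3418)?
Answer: 1717080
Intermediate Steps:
C = -2052 (C = 3 - 1*2055 = 3 - 2055 = -2052)
(3448 + C)*(-2188 + 3418) = (3448 - 2052)*(-2188 + 3418) = 1396*1230 = 1717080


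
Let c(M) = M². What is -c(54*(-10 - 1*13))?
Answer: -1542564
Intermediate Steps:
-c(54*(-10 - 1*13)) = -(54*(-10 - 1*13))² = -(54*(-10 - 13))² = -(54*(-23))² = -1*(-1242)² = -1*1542564 = -1542564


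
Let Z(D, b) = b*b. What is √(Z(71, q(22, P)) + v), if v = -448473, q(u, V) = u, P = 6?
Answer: I*√447989 ≈ 669.32*I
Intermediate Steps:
Z(D, b) = b²
√(Z(71, q(22, P)) + v) = √(22² - 448473) = √(484 - 448473) = √(-447989) = I*√447989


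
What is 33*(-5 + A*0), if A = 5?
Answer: -165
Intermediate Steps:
33*(-5 + A*0) = 33*(-5 + 5*0) = 33*(-5 + 0) = 33*(-5) = -165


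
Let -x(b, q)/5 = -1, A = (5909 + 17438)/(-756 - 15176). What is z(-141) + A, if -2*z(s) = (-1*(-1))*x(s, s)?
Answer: -63177/15932 ≈ -3.9654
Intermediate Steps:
A = -23347/15932 (A = 23347/(-15932) = 23347*(-1/15932) = -23347/15932 ≈ -1.4654)
x(b, q) = 5 (x(b, q) = -5*(-1) = 5)
z(s) = -5/2 (z(s) = -(-1*(-1))*5/2 = -5/2)
z(-141) + A = -5/2 - 23347/15932 = -63177/15932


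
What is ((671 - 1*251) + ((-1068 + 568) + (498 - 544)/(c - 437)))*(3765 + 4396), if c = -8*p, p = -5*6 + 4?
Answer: -149134114/229 ≈ -6.5124e+5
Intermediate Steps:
p = -26 (p = -30 + 4 = -26)
c = 208 (c = -8*(-26) = 208)
((671 - 1*251) + ((-1068 + 568) + (498 - 544)/(c - 437)))*(3765 + 4396) = ((671 - 1*251) + ((-1068 + 568) + (498 - 544)/(208 - 437)))*(3765 + 4396) = ((671 - 251) + (-500 - 46/(-229)))*8161 = (420 + (-500 - 46*(-1/229)))*8161 = (420 + (-500 + 46/229))*8161 = (420 - 114454/229)*8161 = -18274/229*8161 = -149134114/229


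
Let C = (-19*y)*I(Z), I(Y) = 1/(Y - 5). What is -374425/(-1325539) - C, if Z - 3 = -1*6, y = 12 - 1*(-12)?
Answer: -75181298/1325539 ≈ -56.718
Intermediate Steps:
y = 24 (y = 12 + 12 = 24)
Z = -3 (Z = 3 - 1*6 = 3 - 6 = -3)
I(Y) = 1/(-5 + Y)
C = 57 (C = (-19*24)/(-5 - 3) = -456/(-8) = -456*(-⅛) = 57)
-374425/(-1325539) - C = -374425/(-1325539) - 1*57 = -374425*(-1/1325539) - 57 = 374425/1325539 - 57 = -75181298/1325539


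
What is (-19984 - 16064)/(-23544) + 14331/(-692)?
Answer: -13019327/678852 ≈ -19.178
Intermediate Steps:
(-19984 - 16064)/(-23544) + 14331/(-692) = -36048*(-1/23544) + 14331*(-1/692) = 1502/981 - 14331/692 = -13019327/678852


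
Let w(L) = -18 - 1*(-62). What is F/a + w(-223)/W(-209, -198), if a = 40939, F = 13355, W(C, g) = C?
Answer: 89989/777841 ≈ 0.11569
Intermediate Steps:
w(L) = 44 (w(L) = -18 + 62 = 44)
F/a + w(-223)/W(-209, -198) = 13355/40939 + 44/(-209) = 13355*(1/40939) + 44*(-1/209) = 13355/40939 - 4/19 = 89989/777841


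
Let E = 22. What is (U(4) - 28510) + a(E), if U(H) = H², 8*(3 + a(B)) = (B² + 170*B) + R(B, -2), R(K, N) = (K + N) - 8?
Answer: -55935/2 ≈ -27968.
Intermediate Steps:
R(K, N) = -8 + K + N
a(B) = -17/4 + B²/8 + 171*B/8 (a(B) = -3 + ((B² + 170*B) + (-8 + B - 2))/8 = -3 + ((B² + 170*B) + (-10 + B))/8 = -3 + (-10 + B² + 171*B)/8 = -3 + (-5/4 + B²/8 + 171*B/8) = -17/4 + B²/8 + 171*B/8)
(U(4) - 28510) + a(E) = (4² - 28510) + (-17/4 + (⅛)*22² + (171/8)*22) = (16 - 28510) + (-17/4 + (⅛)*484 + 1881/4) = -28494 + (-17/4 + 121/2 + 1881/4) = -28494 + 1053/2 = -55935/2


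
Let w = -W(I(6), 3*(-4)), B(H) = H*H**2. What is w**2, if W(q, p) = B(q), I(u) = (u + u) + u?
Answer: 34012224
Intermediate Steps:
I(u) = 3*u (I(u) = 2*u + u = 3*u)
B(H) = H**3
W(q, p) = q**3
w = -5832 (w = -(3*6)**3 = -1*18**3 = -1*5832 = -5832)
w**2 = (-5832)**2 = 34012224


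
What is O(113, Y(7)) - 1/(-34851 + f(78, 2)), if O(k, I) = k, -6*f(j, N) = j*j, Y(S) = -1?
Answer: 4052746/35865 ≈ 113.00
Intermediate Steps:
f(j, N) = -j²/6 (f(j, N) = -j*j/6 = -j²/6)
O(113, Y(7)) - 1/(-34851 + f(78, 2)) = 113 - 1/(-34851 - ⅙*78²) = 113 - 1/(-34851 - ⅙*6084) = 113 - 1/(-34851 - 1014) = 113 - 1/(-35865) = 113 - 1*(-1/35865) = 113 + 1/35865 = 4052746/35865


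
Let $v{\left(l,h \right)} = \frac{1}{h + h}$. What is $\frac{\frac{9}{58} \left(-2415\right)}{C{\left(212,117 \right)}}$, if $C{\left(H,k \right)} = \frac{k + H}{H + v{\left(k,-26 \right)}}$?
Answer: $- \frac{34226415}{141752} \approx -241.45$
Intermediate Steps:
$v{\left(l,h \right)} = \frac{1}{2 h}$
$C{\left(H,k \right)} = \frac{H + k}{- \frac{1}{52} + H}$ ($C{\left(H,k \right)} = \frac{k + H}{H + \frac{1}{2 \left(-26\right)}} = \frac{H + k}{H + \frac{1}{2} \left(- \frac{1}{26}\right)} = \frac{H + k}{H - \frac{1}{52}} = \frac{H + k}{- \frac{1}{52} + H}$)
$\frac{\frac{9}{58} \left(-2415\right)}{C{\left(212,117 \right)}} = \frac{\frac{9}{58} \left(-2415\right)}{52 \frac{1}{-1 + 52 \cdot 212} \left(212 + 117\right)} = \frac{9 \cdot \frac{1}{58} \left(-2415\right)}{52 \frac{1}{-1 + 11024} \cdot 329} = \frac{\frac{9}{58} \left(-2415\right)}{52 \cdot \frac{1}{11023} \cdot 329} = - \frac{21735}{58 \cdot 52 \cdot \frac{1}{11023} \cdot 329} = - \frac{21735}{58 \cdot \frac{17108}{11023}} = \left(- \frac{21735}{58}\right) \frac{11023}{17108} = - \frac{34226415}{141752}$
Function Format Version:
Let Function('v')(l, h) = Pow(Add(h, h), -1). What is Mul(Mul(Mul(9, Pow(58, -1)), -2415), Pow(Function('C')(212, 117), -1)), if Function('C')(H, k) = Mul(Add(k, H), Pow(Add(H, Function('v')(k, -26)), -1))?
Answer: Rational(-34226415, 141752) ≈ -241.45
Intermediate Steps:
Function('v')(l, h) = Mul(Rational(1, 2), Pow(h, -1)) (Function('v')(l, h) = Pow(Mul(2, h), -1) = Mul(Rational(1, 2), Pow(h, -1)))
Function('C')(H, k) = Mul(Pow(Add(Rational(-1, 52), H), -1), Add(H, k)) (Function('C')(H, k) = Mul(Add(k, H), Pow(Add(H, Mul(Rational(1, 2), Pow(-26, -1))), -1)) = Mul(Add(H, k), Pow(Add(H, Mul(Rational(1, 2), Rational(-1, 26))), -1)) = Mul(Add(H, k), Pow(Add(H, Rational(-1, 52)), -1)) = Mul(Add(H, k), Pow(Add(Rational(-1, 52), H), -1)) = Mul(Pow(Add(Rational(-1, 52), H), -1), Add(H, k)))
Mul(Mul(Mul(9, Pow(58, -1)), -2415), Pow(Function('C')(212, 117), -1)) = Mul(Mul(Mul(9, Pow(58, -1)), -2415), Pow(Mul(52, Pow(Add(-1, Mul(52, 212)), -1), Add(212, 117)), -1)) = Mul(Mul(Mul(9, Rational(1, 58)), -2415), Pow(Mul(52, Pow(Add(-1, 11024), -1), 329), -1)) = Mul(Mul(Rational(9, 58), -2415), Pow(Mul(52, Pow(11023, -1), 329), -1)) = Mul(Rational(-21735, 58), Pow(Mul(52, Rational(1, 11023), 329), -1)) = Mul(Rational(-21735, 58), Pow(Rational(17108, 11023), -1)) = Mul(Rational(-21735, 58), Rational(11023, 17108)) = Rational(-34226415, 141752)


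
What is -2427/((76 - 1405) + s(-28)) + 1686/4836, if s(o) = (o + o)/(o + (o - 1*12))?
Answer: 39599453/18198674 ≈ 2.1760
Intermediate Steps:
s(o) = 2*o/(-12 + 2*o) (s(o) = (2*o)/(o + (o - 12)) = (2*o)/(o + (-12 + o)) = (2*o)/(-12 + 2*o) = 2*o/(-12 + 2*o))
-2427/((76 - 1405) + s(-28)) + 1686/4836 = -2427/((76 - 1405) - 28/(-6 - 28)) + 1686/4836 = -2427/(-1329 - 28/(-34)) + 1686*(1/4836) = -2427/(-1329 - 28*(-1/34)) + 281/806 = -2427/(-1329 + 14/17) + 281/806 = -2427/(-22579/17) + 281/806 = -2427*(-17/22579) + 281/806 = 41259/22579 + 281/806 = 39599453/18198674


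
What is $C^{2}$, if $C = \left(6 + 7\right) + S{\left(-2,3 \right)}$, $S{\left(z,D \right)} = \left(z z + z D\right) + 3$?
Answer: $196$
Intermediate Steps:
$S{\left(z,D \right)} = 3 + z^{2} + D z$ ($S{\left(z,D \right)} = \left(z^{2} + D z\right) + 3 = 3 + z^{2} + D z$)
$C = 14$ ($C = \left(6 + 7\right) + \left(3 + \left(-2\right)^{2} + 3 \left(-2\right)\right) = 13 + \left(3 + 4 - 6\right) = 13 + 1 = 14$)
$C^{2} = 14^{2} = 196$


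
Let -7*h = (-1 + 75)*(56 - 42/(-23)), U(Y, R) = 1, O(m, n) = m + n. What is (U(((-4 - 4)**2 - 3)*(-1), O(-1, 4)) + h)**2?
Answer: 197037369/529 ≈ 3.7247e+5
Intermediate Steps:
h = -14060/23 (h = -(-1 + 75)*(56 - 42/(-23))/7 = -74*(56 - 42*(-1/23))/7 = -74*(56 + 42/23)/7 = -74*1330/(7*23) = -1/7*98420/23 = -14060/23 ≈ -611.30)
(U(((-4 - 4)**2 - 3)*(-1), O(-1, 4)) + h)**2 = (1 - 14060/23)**2 = (-14037/23)**2 = 197037369/529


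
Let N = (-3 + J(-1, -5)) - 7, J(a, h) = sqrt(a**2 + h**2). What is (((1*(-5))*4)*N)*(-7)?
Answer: -1400 + 140*sqrt(26) ≈ -686.14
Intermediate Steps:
N = -10 + sqrt(26) (N = (-3 + sqrt((-1)**2 + (-5)**2)) - 7 = (-3 + sqrt(1 + 25)) - 7 = (-3 + sqrt(26)) - 7 = -10 + sqrt(26) ≈ -4.9010)
(((1*(-5))*4)*N)*(-7) = (((1*(-5))*4)*(-10 + sqrt(26)))*(-7) = ((-5*4)*(-10 + sqrt(26)))*(-7) = -20*(-10 + sqrt(26))*(-7) = (200 - 20*sqrt(26))*(-7) = -1400 + 140*sqrt(26)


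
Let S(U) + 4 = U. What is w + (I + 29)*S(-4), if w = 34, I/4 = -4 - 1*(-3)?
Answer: -166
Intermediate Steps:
I = -4 (I = 4*(-4 - 1*(-3)) = 4*(-4 + 3) = 4*(-1) = -4)
S(U) = -4 + U
w + (I + 29)*S(-4) = 34 + (-4 + 29)*(-4 - 4) = 34 + 25*(-8) = 34 - 200 = -166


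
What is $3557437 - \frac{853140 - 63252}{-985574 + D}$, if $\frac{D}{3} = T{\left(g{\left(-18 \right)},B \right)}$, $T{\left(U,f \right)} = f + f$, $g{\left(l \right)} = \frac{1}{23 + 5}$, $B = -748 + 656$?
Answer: $\frac{1754040954475}{493063} \approx 3.5574 \cdot 10^{6}$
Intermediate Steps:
$B = -92$
$g{\left(l \right)} = \frac{1}{28}$
$T{\left(U,f \right)} = 2 f$
$D = -552$ ($D = 3 \cdot 2 \left(-92\right) = 3 \left(-184\right) = -552$)
$3557437 - \frac{853140 - 63252}{-985574 + D} = 3557437 - \frac{853140 - 63252}{-985574 - 552} = 3557437 - \frac{853140 - 63252}{-986126} = 3557437 - 789888 \left(- \frac{1}{986126}\right) = 3557437 - - \frac{394944}{493063} = 3557437 + \frac{394944}{493063} = \frac{1754040954475}{493063}$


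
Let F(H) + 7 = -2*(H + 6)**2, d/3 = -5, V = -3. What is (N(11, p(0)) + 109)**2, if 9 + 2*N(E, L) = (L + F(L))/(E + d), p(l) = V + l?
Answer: 11664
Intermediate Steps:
d = -15 (d = 3*(-5) = -15)
p(l) = -3 + l
F(H) = -7 - 2*(6 + H)**2 (F(H) = -7 - 2*(H + 6)**2 = -7 - 2*(6 + H)**2)
N(E, L) = -9/2 + (-7 + L - 2*(6 + L)**2)/(2*(-15 + E)) (N(E, L) = -9/2 + ((L + (-7 - 2*(6 + L)**2))/(E - 15))/2 = -9/2 + ((-7 + L - 2*(6 + L)**2)/(-15 + E))/2 = -9/2 + (-7 + L - 2*(6 + L)**2)/(2*(-15 + E)))
(N(11, p(0)) + 109)**2 = ((128 + (-3 + 0) - 9*11 - 2*(6 + (-3 + 0))**2)/(2*(-15 + 11)) + 109)**2 = ((1/2)*(128 - 3 - 99 - 2*(6 - 3)**2)/(-4) + 109)**2 = ((1/2)*(-1/4)*(128 - 3 - 99 - 2*3**2) + 109)**2 = ((1/2)*(-1/4)*(128 - 3 - 99 - 2*9) + 109)**2 = ((1/2)*(-1/4)*(128 - 3 - 99 - 18) + 109)**2 = ((1/2)*(-1/4)*8 + 109)**2 = (-1 + 109)**2 = 108**2 = 11664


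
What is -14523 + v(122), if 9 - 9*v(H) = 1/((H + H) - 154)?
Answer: -11762821/810 ≈ -14522.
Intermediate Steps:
v(H) = 1 - 1/(9*(-154 + 2*H)) (v(H) = 1 - 1/(9*((H + H) - 154)) = 1 - 1/(9*(2*H - 154)) = 1 - 1/(9*(-154 + 2*H)))
-14523 + v(122) = -14523 + (-1387/18 + 122)/(-77 + 122) = -14523 + (809/18)/45 = -14523 + (1/45)*(809/18) = -14523 + 809/810 = -11762821/810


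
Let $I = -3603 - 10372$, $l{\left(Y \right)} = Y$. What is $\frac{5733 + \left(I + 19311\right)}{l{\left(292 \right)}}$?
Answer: $\frac{11069}{292} \approx 37.908$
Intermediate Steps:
$I = -13975$
$\frac{5733 + \left(I + 19311\right)}{l{\left(292 \right)}} = \frac{5733 + \left(-13975 + 19311\right)}{292} = \left(5733 + 5336\right) \frac{1}{292} = 11069 \cdot \frac{1}{292} = \frac{11069}{292}$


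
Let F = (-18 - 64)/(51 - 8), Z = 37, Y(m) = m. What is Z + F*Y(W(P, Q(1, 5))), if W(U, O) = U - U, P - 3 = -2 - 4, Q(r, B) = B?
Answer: 37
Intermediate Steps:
P = -3 (P = 3 + (-2 - 4) = 3 - 6 = -3)
W(U, O) = 0
F = -82/43 ≈ -1.9070
Z + F*Y(W(P, Q(1, 5))) = 37 - 82/43*0 = 37 + 0 = 37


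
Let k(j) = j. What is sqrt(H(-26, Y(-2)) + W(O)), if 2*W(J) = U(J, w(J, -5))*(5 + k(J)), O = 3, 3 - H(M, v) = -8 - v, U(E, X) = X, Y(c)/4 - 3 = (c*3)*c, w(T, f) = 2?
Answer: sqrt(79) ≈ 8.8882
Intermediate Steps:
Y(c) = 12 + 12*c**2 (Y(c) = 12 + 4*((c*3)*c) = 12 + 4*((3*c)*c) = 12 + 4*(3*c**2) = 12 + 12*c**2)
H(M, v) = 11 + v (H(M, v) = 3 - (-8 - v) = 3 + (8 + v) = 11 + v)
W(J) = 5 + J (W(J) = (2*(5 + J))/2 = (10 + 2*J)/2 = 5 + J)
sqrt(H(-26, Y(-2)) + W(O)) = sqrt((11 + (12 + 12*(-2)**2)) + (5 + 3)) = sqrt((11 + (12 + 12*4)) + 8) = sqrt((11 + (12 + 48)) + 8) = sqrt((11 + 60) + 8) = sqrt(71 + 8) = sqrt(79)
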